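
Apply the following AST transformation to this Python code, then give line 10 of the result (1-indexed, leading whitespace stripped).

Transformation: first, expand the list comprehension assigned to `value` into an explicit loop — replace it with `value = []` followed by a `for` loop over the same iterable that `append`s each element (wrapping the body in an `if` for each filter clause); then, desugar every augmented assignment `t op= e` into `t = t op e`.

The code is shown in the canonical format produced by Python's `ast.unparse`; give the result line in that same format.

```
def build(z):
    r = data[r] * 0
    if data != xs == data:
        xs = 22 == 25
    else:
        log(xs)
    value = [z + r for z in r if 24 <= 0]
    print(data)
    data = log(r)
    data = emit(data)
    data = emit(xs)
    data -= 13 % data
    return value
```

Transformed code:
def build(z):
    r = data[r] * 0
    if data != xs == data:
        xs = 22 == 25
    else:
        log(xs)
    value = []
    for z in r:
        if 24 <= 0:
            value.append(z + r)
    print(data)
    data = log(r)
    data = emit(data)
    data = emit(xs)
    data = data - 13 % data
    return value

value.append(z + r)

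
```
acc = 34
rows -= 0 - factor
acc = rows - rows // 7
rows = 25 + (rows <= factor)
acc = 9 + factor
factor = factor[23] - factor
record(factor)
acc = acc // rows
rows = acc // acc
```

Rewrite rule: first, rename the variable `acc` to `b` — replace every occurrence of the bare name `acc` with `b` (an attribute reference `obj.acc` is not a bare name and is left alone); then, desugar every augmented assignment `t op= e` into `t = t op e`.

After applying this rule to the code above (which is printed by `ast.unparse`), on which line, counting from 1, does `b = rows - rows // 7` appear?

3

Transformed code:
b = 34
rows = rows - (0 - factor)
b = rows - rows // 7
rows = 25 + (rows <= factor)
b = 9 + factor
factor = factor[23] - factor
record(factor)
b = b // rows
rows = b // b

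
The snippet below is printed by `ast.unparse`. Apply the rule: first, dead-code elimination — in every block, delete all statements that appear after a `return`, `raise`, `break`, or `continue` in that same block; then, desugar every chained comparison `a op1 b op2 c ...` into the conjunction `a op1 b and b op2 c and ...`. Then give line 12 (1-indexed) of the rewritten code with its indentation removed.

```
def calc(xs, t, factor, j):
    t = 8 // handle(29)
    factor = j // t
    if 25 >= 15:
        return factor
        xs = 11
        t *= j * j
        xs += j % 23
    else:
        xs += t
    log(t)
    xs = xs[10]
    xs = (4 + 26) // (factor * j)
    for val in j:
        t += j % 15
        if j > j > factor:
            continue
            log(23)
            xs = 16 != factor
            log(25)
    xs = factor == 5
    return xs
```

t += j % 15

Transformed code:
def calc(xs, t, factor, j):
    t = 8 // handle(29)
    factor = j // t
    if 25 >= 15:
        return factor
    else:
        xs += t
    log(t)
    xs = xs[10]
    xs = (4 + 26) // (factor * j)
    for val in j:
        t += j % 15
        if j > j and j > factor:
            continue
    xs = factor == 5
    return xs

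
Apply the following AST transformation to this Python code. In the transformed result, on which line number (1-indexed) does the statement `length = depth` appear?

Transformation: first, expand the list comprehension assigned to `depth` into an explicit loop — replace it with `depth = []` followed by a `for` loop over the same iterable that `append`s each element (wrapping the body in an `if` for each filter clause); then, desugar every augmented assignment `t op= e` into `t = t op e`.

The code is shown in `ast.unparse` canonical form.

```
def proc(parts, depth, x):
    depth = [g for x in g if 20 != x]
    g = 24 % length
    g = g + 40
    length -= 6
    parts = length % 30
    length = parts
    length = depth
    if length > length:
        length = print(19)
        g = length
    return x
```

Transformed code:
def proc(parts, depth, x):
    depth = []
    for x in g:
        if 20 != x:
            depth.append(g)
    g = 24 % length
    g = g + 40
    length = length - 6
    parts = length % 30
    length = parts
    length = depth
    if length > length:
        length = print(19)
        g = length
    return x

11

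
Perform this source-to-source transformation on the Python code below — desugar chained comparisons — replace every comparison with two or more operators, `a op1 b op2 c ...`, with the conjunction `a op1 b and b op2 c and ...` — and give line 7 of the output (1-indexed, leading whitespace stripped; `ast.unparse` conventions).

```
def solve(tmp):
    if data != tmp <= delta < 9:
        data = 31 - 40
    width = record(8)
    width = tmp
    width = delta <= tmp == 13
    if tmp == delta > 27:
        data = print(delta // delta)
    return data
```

if tmp == delta and delta > 27:

Transformed code:
def solve(tmp):
    if data != tmp and tmp <= delta and (delta < 9):
        data = 31 - 40
    width = record(8)
    width = tmp
    width = delta <= tmp and tmp == 13
    if tmp == delta and delta > 27:
        data = print(delta // delta)
    return data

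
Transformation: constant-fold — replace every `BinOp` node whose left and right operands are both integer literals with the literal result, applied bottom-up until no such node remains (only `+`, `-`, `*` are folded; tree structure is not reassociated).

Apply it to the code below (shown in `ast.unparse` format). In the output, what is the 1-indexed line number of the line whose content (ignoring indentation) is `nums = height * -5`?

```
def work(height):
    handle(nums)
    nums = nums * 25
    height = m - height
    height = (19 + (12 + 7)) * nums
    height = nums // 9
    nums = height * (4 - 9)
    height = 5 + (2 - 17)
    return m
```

Transformed code:
def work(height):
    handle(nums)
    nums = nums * 25
    height = m - height
    height = 38 * nums
    height = nums // 9
    nums = height * -5
    height = -10
    return m

7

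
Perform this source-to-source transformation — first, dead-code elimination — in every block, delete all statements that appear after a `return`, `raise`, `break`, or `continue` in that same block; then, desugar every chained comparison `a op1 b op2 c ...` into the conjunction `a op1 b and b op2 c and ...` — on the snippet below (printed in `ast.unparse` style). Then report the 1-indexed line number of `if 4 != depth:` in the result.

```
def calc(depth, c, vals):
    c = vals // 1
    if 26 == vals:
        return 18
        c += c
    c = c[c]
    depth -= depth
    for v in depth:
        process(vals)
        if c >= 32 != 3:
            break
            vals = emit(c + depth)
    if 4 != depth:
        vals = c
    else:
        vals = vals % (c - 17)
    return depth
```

Transformed code:
def calc(depth, c, vals):
    c = vals // 1
    if 26 == vals:
        return 18
    c = c[c]
    depth -= depth
    for v in depth:
        process(vals)
        if c >= 32 and 32 != 3:
            break
    if 4 != depth:
        vals = c
    else:
        vals = vals % (c - 17)
    return depth

11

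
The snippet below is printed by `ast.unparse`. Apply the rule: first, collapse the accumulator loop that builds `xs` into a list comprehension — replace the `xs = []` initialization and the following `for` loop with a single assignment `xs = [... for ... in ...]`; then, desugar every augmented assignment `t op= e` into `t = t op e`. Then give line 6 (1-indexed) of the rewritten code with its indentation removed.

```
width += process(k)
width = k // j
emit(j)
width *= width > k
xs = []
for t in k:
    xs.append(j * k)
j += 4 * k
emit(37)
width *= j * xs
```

Transformed code:
width = width + process(k)
width = k // j
emit(j)
width = width * (width > k)
xs = [j * k for t in k]
j = j + 4 * k
emit(37)
width = width * (j * xs)

j = j + 4 * k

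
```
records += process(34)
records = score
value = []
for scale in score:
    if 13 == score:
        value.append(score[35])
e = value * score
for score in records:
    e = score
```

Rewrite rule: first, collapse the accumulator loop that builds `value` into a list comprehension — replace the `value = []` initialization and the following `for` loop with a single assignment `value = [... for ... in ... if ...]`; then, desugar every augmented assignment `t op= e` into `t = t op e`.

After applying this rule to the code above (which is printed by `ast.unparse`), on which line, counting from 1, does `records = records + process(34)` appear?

Transformed code:
records = records + process(34)
records = score
value = [score[35] for scale in score if 13 == score]
e = value * score
for score in records:
    e = score

1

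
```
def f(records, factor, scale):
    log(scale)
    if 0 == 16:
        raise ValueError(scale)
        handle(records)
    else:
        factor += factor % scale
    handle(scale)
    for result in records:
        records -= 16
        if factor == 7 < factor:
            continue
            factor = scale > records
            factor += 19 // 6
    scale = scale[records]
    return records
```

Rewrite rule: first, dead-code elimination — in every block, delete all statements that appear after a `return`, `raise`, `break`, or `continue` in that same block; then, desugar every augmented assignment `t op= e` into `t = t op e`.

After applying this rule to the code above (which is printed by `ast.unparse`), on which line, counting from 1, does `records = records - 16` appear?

Transformed code:
def f(records, factor, scale):
    log(scale)
    if 0 == 16:
        raise ValueError(scale)
    else:
        factor = factor + factor % scale
    handle(scale)
    for result in records:
        records = records - 16
        if factor == 7 < factor:
            continue
    scale = scale[records]
    return records

9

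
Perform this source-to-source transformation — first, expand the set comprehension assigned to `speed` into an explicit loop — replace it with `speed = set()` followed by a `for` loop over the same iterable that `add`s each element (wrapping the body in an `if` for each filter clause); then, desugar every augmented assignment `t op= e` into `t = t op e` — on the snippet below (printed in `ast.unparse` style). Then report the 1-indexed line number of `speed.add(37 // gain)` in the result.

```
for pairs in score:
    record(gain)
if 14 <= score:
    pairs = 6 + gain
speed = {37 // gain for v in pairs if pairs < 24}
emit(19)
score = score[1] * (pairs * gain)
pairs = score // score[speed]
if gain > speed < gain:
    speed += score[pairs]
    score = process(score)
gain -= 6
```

8

Transformed code:
for pairs in score:
    record(gain)
if 14 <= score:
    pairs = 6 + gain
speed = set()
for v in pairs:
    if pairs < 24:
        speed.add(37 // gain)
emit(19)
score = score[1] * (pairs * gain)
pairs = score // score[speed]
if gain > speed < gain:
    speed = speed + score[pairs]
    score = process(score)
gain = gain - 6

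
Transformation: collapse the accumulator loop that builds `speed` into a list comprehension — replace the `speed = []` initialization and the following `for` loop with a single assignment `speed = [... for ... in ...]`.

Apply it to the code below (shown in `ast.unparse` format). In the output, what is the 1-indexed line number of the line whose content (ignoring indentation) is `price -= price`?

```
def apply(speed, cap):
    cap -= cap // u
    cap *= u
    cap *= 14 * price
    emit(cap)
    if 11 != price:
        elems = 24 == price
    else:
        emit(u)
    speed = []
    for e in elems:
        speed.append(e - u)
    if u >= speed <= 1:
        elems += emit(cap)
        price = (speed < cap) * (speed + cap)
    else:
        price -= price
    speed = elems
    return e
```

Transformed code:
def apply(speed, cap):
    cap -= cap // u
    cap *= u
    cap *= 14 * price
    emit(cap)
    if 11 != price:
        elems = 24 == price
    else:
        emit(u)
    speed = [e - u for e in elems]
    if u >= speed <= 1:
        elems += emit(cap)
        price = (speed < cap) * (speed + cap)
    else:
        price -= price
    speed = elems
    return e

15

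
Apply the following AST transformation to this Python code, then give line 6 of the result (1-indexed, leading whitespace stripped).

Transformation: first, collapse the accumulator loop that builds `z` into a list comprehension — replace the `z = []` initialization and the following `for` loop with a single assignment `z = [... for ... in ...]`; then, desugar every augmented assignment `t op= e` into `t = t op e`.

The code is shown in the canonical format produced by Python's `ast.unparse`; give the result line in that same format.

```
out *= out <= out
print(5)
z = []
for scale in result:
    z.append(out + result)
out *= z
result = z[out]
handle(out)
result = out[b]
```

Transformed code:
out = out * (out <= out)
print(5)
z = [out + result for scale in result]
out = out * z
result = z[out]
handle(out)
result = out[b]

handle(out)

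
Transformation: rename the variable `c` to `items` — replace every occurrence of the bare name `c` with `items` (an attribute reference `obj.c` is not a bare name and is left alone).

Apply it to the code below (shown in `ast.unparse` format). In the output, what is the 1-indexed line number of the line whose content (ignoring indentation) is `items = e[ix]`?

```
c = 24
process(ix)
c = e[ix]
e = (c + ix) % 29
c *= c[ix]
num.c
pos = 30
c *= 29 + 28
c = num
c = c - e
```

3

Transformed code:
items = 24
process(ix)
items = e[ix]
e = (items + ix) % 29
items *= items[ix]
num.c
pos = 30
items *= 29 + 28
items = num
items = items - e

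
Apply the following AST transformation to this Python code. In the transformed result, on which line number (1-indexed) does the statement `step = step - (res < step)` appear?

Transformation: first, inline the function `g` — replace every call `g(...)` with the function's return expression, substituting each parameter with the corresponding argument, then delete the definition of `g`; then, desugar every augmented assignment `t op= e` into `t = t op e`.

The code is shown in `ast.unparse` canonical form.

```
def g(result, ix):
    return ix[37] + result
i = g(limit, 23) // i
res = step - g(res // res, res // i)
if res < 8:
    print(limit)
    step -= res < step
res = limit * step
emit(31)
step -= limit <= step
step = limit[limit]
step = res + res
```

5

Transformed code:
i = (23[37] + limit) // i
res = step - ((res // i)[37] + res // res)
if res < 8:
    print(limit)
    step = step - (res < step)
res = limit * step
emit(31)
step = step - (limit <= step)
step = limit[limit]
step = res + res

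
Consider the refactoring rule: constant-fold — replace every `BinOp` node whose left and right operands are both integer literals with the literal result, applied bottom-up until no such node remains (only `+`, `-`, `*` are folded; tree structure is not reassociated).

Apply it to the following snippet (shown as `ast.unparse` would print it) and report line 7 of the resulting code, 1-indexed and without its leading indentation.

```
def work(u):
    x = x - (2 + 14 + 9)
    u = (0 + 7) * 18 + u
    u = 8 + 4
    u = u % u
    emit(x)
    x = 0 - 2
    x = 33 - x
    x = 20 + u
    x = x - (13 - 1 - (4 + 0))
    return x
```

Transformed code:
def work(u):
    x = x - 25
    u = 126 + u
    u = 12
    u = u % u
    emit(x)
    x = -2
    x = 33 - x
    x = 20 + u
    x = x - 8
    return x

x = -2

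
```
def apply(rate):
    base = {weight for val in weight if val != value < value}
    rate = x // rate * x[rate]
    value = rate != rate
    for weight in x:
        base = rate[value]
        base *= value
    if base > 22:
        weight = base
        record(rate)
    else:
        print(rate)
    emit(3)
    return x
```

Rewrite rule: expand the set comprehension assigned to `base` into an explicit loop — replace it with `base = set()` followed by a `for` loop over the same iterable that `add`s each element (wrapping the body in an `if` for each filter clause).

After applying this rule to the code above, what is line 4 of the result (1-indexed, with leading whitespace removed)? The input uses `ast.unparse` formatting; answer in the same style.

if val != value < value:

Transformed code:
def apply(rate):
    base = set()
    for val in weight:
        if val != value < value:
            base.add(weight)
    rate = x // rate * x[rate]
    value = rate != rate
    for weight in x:
        base = rate[value]
        base *= value
    if base > 22:
        weight = base
        record(rate)
    else:
        print(rate)
    emit(3)
    return x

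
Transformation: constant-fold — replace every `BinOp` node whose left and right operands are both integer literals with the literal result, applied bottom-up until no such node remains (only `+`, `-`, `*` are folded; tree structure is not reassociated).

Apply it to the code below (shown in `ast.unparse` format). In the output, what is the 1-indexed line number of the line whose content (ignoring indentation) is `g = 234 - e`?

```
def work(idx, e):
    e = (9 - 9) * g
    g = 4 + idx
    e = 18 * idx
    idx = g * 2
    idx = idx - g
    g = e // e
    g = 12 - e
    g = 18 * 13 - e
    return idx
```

9

Transformed code:
def work(idx, e):
    e = 0 * g
    g = 4 + idx
    e = 18 * idx
    idx = g * 2
    idx = idx - g
    g = e // e
    g = 12 - e
    g = 234 - e
    return idx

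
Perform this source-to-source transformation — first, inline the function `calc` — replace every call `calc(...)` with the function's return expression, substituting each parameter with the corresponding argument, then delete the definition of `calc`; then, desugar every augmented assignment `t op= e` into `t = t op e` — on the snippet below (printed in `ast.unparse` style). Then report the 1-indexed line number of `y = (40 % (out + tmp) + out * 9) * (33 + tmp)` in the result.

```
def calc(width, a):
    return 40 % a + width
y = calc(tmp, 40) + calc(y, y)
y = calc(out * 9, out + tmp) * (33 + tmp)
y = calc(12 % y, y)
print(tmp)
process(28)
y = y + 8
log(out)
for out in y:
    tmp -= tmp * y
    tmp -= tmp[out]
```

Transformed code:
y = 40 % 40 + tmp + (40 % y + y)
y = (40 % (out + tmp) + out * 9) * (33 + tmp)
y = 40 % y + 12 % y
print(tmp)
process(28)
y = y + 8
log(out)
for out in y:
    tmp = tmp - tmp * y
    tmp = tmp - tmp[out]

2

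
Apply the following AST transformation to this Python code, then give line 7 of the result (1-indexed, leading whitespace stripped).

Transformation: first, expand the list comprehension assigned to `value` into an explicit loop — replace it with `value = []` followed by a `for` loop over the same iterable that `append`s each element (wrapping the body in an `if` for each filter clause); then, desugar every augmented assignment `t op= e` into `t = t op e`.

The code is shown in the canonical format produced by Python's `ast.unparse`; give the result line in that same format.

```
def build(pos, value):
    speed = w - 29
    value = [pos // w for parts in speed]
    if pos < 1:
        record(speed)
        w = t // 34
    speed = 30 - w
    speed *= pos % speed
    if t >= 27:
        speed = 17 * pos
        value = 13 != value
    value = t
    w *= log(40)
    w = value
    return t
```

record(speed)

Transformed code:
def build(pos, value):
    speed = w - 29
    value = []
    for parts in speed:
        value.append(pos // w)
    if pos < 1:
        record(speed)
        w = t // 34
    speed = 30 - w
    speed = speed * (pos % speed)
    if t >= 27:
        speed = 17 * pos
        value = 13 != value
    value = t
    w = w * log(40)
    w = value
    return t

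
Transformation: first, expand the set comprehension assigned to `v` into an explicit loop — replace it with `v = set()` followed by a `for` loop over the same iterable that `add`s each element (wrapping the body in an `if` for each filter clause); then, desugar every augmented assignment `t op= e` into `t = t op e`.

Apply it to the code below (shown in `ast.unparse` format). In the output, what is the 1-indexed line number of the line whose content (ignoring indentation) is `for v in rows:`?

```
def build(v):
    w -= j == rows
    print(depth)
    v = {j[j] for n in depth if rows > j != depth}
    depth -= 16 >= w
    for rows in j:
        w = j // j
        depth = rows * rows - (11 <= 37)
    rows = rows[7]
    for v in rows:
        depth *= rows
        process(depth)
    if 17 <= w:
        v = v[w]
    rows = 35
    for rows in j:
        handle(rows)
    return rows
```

13

Transformed code:
def build(v):
    w = w - (j == rows)
    print(depth)
    v = set()
    for n in depth:
        if rows > j != depth:
            v.add(j[j])
    depth = depth - (16 >= w)
    for rows in j:
        w = j // j
        depth = rows * rows - (11 <= 37)
    rows = rows[7]
    for v in rows:
        depth = depth * rows
        process(depth)
    if 17 <= w:
        v = v[w]
    rows = 35
    for rows in j:
        handle(rows)
    return rows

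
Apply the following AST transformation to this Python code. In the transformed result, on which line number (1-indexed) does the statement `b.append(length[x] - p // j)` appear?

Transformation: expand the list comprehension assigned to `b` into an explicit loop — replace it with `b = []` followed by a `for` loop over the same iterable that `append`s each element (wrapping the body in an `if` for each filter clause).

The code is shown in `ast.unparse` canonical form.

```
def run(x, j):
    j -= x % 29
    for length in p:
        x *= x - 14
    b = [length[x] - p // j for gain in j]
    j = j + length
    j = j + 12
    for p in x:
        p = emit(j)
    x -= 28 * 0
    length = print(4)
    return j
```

Transformed code:
def run(x, j):
    j -= x % 29
    for length in p:
        x *= x - 14
    b = []
    for gain in j:
        b.append(length[x] - p // j)
    j = j + length
    j = j + 12
    for p in x:
        p = emit(j)
    x -= 28 * 0
    length = print(4)
    return j

7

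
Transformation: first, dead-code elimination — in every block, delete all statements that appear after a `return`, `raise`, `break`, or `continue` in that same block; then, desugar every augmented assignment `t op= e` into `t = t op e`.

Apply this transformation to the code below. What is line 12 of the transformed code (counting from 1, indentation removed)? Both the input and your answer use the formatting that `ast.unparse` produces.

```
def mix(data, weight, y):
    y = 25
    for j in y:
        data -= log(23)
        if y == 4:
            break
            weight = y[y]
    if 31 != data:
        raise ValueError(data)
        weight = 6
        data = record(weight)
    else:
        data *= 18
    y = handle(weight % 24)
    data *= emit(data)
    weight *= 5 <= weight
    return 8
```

Transformed code:
def mix(data, weight, y):
    y = 25
    for j in y:
        data = data - log(23)
        if y == 4:
            break
    if 31 != data:
        raise ValueError(data)
    else:
        data = data * 18
    y = handle(weight % 24)
    data = data * emit(data)
    weight = weight * (5 <= weight)
    return 8

data = data * emit(data)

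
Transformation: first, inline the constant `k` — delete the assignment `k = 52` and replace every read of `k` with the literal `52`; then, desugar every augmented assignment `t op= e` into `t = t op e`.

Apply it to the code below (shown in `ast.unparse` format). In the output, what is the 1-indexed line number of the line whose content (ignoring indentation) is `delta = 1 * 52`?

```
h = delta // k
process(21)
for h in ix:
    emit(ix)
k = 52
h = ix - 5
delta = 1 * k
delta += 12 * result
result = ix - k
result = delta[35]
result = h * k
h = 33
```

6

Transformed code:
h = delta // 52
process(21)
for h in ix:
    emit(ix)
h = ix - 5
delta = 1 * 52
delta = delta + 12 * result
result = ix - 52
result = delta[35]
result = h * 52
h = 33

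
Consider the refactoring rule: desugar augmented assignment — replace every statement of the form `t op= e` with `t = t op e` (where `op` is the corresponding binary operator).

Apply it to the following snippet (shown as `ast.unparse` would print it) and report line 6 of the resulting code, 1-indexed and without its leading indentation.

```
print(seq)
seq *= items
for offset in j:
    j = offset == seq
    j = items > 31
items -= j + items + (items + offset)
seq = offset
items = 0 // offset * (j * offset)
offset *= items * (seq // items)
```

Transformed code:
print(seq)
seq = seq * items
for offset in j:
    j = offset == seq
    j = items > 31
items = items - (j + items + (items + offset))
seq = offset
items = 0 // offset * (j * offset)
offset = offset * (items * (seq // items))

items = items - (j + items + (items + offset))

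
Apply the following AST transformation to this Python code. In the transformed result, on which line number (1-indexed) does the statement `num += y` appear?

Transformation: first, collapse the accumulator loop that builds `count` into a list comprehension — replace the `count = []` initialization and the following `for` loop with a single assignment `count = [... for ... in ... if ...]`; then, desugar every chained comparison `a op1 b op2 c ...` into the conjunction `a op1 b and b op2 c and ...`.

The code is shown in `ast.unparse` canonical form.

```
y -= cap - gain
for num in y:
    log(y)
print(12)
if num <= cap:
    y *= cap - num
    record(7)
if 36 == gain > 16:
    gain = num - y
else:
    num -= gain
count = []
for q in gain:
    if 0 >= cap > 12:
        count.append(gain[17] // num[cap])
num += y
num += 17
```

13

Transformed code:
y -= cap - gain
for num in y:
    log(y)
print(12)
if num <= cap:
    y *= cap - num
    record(7)
if 36 == gain and gain > 16:
    gain = num - y
else:
    num -= gain
count = [gain[17] // num[cap] for q in gain if 0 >= cap and cap > 12]
num += y
num += 17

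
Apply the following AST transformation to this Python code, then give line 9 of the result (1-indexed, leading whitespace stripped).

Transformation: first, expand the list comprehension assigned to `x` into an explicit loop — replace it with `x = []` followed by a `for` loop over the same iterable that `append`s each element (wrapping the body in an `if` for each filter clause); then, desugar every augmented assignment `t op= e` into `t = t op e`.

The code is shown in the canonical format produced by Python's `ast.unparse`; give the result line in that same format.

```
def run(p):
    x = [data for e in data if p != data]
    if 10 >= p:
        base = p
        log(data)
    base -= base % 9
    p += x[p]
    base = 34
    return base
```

Transformed code:
def run(p):
    x = []
    for e in data:
        if p != data:
            x.append(data)
    if 10 >= p:
        base = p
        log(data)
    base = base - base % 9
    p = p + x[p]
    base = 34
    return base

base = base - base % 9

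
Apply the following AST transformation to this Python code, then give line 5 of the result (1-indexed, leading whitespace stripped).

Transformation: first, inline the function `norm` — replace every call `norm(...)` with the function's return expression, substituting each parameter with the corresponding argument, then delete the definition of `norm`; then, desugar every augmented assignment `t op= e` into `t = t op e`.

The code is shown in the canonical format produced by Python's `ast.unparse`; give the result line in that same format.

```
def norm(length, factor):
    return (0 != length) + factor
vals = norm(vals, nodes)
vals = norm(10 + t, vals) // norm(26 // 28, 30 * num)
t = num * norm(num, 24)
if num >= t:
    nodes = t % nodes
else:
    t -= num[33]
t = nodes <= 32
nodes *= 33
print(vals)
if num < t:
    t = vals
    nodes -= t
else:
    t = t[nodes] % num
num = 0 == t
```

Transformed code:
vals = (0 != vals) + nodes
vals = ((0 != 10 + t) + vals) // ((0 != 26 // 28) + 30 * num)
t = num * ((0 != num) + 24)
if num >= t:
    nodes = t % nodes
else:
    t = t - num[33]
t = nodes <= 32
nodes = nodes * 33
print(vals)
if num < t:
    t = vals
    nodes = nodes - t
else:
    t = t[nodes] % num
num = 0 == t

nodes = t % nodes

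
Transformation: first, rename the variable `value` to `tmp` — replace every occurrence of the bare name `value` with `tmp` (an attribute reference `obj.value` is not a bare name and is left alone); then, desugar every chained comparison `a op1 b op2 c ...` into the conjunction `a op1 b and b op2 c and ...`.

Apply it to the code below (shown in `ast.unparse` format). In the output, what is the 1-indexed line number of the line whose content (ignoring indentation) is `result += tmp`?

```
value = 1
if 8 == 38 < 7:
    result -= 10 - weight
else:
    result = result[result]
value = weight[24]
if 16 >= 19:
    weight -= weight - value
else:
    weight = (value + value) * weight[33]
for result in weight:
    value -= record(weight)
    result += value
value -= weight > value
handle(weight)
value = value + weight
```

Transformed code:
tmp = 1
if 8 == 38 and 38 < 7:
    result -= 10 - weight
else:
    result = result[result]
tmp = weight[24]
if 16 >= 19:
    weight -= weight - tmp
else:
    weight = (tmp + tmp) * weight[33]
for result in weight:
    tmp -= record(weight)
    result += tmp
tmp -= weight > tmp
handle(weight)
tmp = tmp + weight

13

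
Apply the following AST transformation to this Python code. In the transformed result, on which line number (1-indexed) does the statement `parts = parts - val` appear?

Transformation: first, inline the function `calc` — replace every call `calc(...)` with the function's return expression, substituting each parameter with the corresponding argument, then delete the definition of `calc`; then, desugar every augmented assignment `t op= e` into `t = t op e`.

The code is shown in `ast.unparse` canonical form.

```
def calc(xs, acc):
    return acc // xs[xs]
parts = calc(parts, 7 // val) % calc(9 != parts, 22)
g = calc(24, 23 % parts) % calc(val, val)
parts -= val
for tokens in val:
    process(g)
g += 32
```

Transformed code:
parts = 7 // val // parts[parts] % (22 // (9 != parts)[9 != parts])
g = 23 % parts // 24[24] % (val // val[val])
parts = parts - val
for tokens in val:
    process(g)
g = g + 32

3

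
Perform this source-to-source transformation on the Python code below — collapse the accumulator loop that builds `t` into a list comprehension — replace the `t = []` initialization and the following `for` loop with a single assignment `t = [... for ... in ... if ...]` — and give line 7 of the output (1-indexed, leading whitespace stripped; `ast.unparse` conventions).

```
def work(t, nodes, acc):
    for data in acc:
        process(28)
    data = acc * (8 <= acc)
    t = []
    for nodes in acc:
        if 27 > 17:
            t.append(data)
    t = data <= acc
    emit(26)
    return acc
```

emit(26)

Transformed code:
def work(t, nodes, acc):
    for data in acc:
        process(28)
    data = acc * (8 <= acc)
    t = [data for nodes in acc if 27 > 17]
    t = data <= acc
    emit(26)
    return acc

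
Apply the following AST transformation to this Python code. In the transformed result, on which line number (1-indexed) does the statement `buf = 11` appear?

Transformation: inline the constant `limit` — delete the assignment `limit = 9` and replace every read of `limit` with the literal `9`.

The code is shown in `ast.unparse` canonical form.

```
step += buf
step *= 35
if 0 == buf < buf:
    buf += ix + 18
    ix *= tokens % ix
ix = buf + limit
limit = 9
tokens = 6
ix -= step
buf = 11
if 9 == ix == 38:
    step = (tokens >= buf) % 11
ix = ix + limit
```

9

Transformed code:
step += buf
step *= 35
if 0 == buf < buf:
    buf += ix + 18
    ix *= tokens % ix
ix = buf + 9
tokens = 6
ix -= step
buf = 11
if 9 == ix == 38:
    step = (tokens >= buf) % 11
ix = ix + 9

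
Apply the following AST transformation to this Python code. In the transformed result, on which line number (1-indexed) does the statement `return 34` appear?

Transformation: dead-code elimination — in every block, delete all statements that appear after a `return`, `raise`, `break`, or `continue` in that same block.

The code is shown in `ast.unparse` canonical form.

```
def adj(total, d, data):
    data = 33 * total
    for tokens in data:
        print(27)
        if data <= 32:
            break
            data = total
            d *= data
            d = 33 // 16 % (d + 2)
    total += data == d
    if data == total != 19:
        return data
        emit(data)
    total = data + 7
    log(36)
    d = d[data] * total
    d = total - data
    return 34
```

14

Transformed code:
def adj(total, d, data):
    data = 33 * total
    for tokens in data:
        print(27)
        if data <= 32:
            break
    total += data == d
    if data == total != 19:
        return data
    total = data + 7
    log(36)
    d = d[data] * total
    d = total - data
    return 34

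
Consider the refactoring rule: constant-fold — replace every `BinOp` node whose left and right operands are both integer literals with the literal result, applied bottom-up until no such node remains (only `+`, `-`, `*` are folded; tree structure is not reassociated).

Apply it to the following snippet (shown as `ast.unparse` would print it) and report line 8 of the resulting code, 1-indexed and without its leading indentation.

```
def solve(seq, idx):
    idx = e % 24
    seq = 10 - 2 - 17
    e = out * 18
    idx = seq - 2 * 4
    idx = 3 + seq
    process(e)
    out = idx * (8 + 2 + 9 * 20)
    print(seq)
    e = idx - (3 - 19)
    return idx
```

Transformed code:
def solve(seq, idx):
    idx = e % 24
    seq = -9
    e = out * 18
    idx = seq - 8
    idx = 3 + seq
    process(e)
    out = idx * 190
    print(seq)
    e = idx - -16
    return idx

out = idx * 190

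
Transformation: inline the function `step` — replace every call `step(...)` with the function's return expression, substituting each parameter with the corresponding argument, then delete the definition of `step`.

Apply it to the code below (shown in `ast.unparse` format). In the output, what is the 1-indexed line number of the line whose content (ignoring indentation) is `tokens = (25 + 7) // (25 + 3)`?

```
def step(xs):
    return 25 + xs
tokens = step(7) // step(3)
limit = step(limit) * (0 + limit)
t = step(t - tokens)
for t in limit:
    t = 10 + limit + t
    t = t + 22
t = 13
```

1

Transformed code:
tokens = (25 + 7) // (25 + 3)
limit = (25 + limit) * (0 + limit)
t = 25 + (t - tokens)
for t in limit:
    t = 10 + limit + t
    t = t + 22
t = 13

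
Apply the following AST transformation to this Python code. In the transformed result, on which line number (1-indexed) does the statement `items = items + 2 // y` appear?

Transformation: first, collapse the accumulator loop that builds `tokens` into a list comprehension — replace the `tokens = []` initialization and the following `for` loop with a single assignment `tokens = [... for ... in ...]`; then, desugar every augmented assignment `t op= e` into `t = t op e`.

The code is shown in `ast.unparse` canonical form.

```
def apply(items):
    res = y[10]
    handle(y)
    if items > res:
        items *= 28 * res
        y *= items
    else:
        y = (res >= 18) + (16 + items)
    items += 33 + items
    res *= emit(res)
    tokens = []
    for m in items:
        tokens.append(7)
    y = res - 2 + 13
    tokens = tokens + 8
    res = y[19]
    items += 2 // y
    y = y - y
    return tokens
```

Transformed code:
def apply(items):
    res = y[10]
    handle(y)
    if items > res:
        items = items * (28 * res)
        y = y * items
    else:
        y = (res >= 18) + (16 + items)
    items = items + (33 + items)
    res = res * emit(res)
    tokens = [7 for m in items]
    y = res - 2 + 13
    tokens = tokens + 8
    res = y[19]
    items = items + 2 // y
    y = y - y
    return tokens

15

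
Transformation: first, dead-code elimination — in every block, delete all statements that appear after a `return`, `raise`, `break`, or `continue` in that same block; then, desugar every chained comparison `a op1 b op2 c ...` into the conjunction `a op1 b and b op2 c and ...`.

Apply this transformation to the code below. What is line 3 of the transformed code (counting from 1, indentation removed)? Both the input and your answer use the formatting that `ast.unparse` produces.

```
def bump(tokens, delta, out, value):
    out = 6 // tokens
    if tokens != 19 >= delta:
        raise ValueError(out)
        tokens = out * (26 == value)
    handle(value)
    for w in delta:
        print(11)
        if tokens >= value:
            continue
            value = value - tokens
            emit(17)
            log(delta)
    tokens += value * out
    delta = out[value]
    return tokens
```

if tokens != 19 and 19 >= delta:

Transformed code:
def bump(tokens, delta, out, value):
    out = 6 // tokens
    if tokens != 19 and 19 >= delta:
        raise ValueError(out)
    handle(value)
    for w in delta:
        print(11)
        if tokens >= value:
            continue
    tokens += value * out
    delta = out[value]
    return tokens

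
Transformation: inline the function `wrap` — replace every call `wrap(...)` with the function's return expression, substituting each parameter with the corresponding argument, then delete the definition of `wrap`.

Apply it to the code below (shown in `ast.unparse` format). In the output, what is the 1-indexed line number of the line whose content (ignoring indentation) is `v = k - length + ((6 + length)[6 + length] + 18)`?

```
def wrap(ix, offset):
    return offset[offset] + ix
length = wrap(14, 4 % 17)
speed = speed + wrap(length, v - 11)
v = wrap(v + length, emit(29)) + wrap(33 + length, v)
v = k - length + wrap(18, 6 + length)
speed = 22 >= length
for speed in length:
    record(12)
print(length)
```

Transformed code:
length = (4 % 17)[4 % 17] + 14
speed = speed + ((v - 11)[v - 11] + length)
v = emit(29)[emit(29)] + (v + length) + (v[v] + (33 + length))
v = k - length + ((6 + length)[6 + length] + 18)
speed = 22 >= length
for speed in length:
    record(12)
print(length)

4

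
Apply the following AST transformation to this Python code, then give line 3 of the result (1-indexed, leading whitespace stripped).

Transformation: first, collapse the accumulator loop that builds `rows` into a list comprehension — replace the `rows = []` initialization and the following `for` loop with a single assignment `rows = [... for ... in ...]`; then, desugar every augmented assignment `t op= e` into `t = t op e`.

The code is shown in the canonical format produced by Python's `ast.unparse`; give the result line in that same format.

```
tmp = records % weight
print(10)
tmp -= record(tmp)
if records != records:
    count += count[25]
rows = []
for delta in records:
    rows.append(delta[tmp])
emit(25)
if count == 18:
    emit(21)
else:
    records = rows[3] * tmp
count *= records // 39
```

Transformed code:
tmp = records % weight
print(10)
tmp = tmp - record(tmp)
if records != records:
    count = count + count[25]
rows = [delta[tmp] for delta in records]
emit(25)
if count == 18:
    emit(21)
else:
    records = rows[3] * tmp
count = count * (records // 39)

tmp = tmp - record(tmp)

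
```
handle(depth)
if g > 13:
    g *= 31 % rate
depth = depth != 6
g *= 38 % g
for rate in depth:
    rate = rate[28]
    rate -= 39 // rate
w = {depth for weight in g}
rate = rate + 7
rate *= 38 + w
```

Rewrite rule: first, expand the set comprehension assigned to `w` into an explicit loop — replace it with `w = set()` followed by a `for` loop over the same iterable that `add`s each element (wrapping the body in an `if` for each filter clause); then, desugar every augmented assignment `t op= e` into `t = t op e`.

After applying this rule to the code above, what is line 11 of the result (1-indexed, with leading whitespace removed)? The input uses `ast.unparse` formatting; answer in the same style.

w.add(depth)

Transformed code:
handle(depth)
if g > 13:
    g = g * (31 % rate)
depth = depth != 6
g = g * (38 % g)
for rate in depth:
    rate = rate[28]
    rate = rate - 39 // rate
w = set()
for weight in g:
    w.add(depth)
rate = rate + 7
rate = rate * (38 + w)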